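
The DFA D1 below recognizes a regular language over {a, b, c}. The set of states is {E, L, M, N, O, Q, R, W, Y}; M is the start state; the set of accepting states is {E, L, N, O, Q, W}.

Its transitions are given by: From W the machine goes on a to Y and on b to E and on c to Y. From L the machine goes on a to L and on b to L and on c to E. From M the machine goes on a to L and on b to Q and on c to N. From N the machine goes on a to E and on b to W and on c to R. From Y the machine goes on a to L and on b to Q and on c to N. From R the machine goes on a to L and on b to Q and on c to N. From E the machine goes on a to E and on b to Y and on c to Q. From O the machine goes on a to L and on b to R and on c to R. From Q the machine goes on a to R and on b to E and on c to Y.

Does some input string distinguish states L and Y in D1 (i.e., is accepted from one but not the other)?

First remove the unreachable states {O}; 8 states remain.
Initial partition by acceptance: {E,L,N,Q,W} | {M,R,Y}.
Refine {E,L,N,Q,W} on symbol a: members go to different blocks, giving {E,L,N} and {Q,W}.
Split {E,L,N} by δ(·,b) → {N} and {L} and {E}.
No further refinement is possible. Final partition (5 blocks): {N} | {M,R,Y} | {Q,W} | {L} | {E}.
L and Y end up in different blocks, so they are distinguishable. For instance, the string 'ε' is accepted from only L.

Yes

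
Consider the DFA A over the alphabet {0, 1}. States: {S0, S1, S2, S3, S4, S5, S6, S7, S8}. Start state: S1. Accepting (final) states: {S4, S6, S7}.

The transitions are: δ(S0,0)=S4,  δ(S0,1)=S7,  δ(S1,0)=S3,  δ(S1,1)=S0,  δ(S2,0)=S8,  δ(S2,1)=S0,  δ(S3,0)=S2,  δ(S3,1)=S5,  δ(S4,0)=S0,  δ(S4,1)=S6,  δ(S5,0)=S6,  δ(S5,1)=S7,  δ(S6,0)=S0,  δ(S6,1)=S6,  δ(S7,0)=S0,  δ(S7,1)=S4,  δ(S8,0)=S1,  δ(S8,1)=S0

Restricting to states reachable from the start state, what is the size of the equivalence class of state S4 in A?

P0 = {S4,S6,S7} | {S0,S1,S2,S3,S5,S8}.
Split {S0,S1,S2,S3,S5,S8} by δ(·,0) → {S1,S2,S3,S8} and {S0,S5}.
No further refinement is possible. Final partition (3 blocks): {S4,S6,S7} | {S1,S2,S3,S8} | {S0,S5}.
The equivalence class containing S4 is {S4,S6,S7}, of size 3.

3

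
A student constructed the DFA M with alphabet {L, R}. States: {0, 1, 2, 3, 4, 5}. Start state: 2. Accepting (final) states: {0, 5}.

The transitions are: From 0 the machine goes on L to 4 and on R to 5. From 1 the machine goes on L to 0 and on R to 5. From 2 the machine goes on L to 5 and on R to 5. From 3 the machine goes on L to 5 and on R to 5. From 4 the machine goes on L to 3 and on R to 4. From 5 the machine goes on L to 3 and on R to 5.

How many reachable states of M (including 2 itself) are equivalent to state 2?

First remove the unreachable states {0,1,4}; 3 states remain.
Initial partition by acceptance: {5} | {2,3}.
No further refinement is possible. Final partition (2 blocks): {5} | {2,3}.
State 2 belongs to the block {2,3}, which has 2 states.

2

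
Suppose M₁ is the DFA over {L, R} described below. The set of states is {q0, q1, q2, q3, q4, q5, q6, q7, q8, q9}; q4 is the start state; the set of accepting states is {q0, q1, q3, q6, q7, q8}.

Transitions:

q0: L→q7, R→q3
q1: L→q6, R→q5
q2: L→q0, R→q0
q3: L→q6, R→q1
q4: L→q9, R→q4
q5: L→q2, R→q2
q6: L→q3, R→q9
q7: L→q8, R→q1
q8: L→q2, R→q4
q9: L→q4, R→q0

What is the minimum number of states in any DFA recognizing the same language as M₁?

10

All states are reachable from the start state.
P0 = {q0,q1,q3,q6,q7,q8} | {q2,q4,q5,q9}.
Split {q0,q1,q3,q6,q7,q8} by δ(·,L) → {q0,q1,q3,q6,q7} and {q8}.
Split {q0,q1,q3,q6,q7} by δ(·,L) → {q0,q1,q3,q6} and {q7}.
On input L, block {q0,q1,q3,q6} splits into {q1,q3,q6} and {q0}.
Split {q1,q3,q6} by δ(·,R) → {q1,q6} and {q3}.
On input L, block {q1,q6} splits into {q1} and {q6}.
On input L, block {q2,q4,q5,q9} splits into {q4,q5,q9} and {q2}.
Split {q4,q5,q9} by δ(·,L) → {q4,q9} and {q5}.
On input R, block {q4,q9} splits into {q4} and {q9}.
The partition is now stable with 10 blocks: {q1} | {q4} | {q8} | {q7} | {q0} | {q3} | {q6} | {q2} | {q5} | {q9}.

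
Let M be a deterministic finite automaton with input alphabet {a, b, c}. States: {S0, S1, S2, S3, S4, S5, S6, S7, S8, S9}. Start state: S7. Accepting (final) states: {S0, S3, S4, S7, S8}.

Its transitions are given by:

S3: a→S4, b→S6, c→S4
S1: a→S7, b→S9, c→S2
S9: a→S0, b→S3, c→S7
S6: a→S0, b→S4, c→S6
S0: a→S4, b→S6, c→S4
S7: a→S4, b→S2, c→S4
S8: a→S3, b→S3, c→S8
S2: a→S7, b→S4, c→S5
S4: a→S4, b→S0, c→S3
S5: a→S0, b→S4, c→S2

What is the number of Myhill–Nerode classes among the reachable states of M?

3

Reachable states from the start: {S0,S2,S3,S4,S5,S6,S7}. Unreachable: {S1,S8,S9} — drop them.
Initial partition by acceptance: {S0,S3,S4,S7} | {S2,S5,S6}.
Refine {S0,S3,S4,S7} on symbol b: members go to different blocks, giving {S0,S3,S7} and {S4}.
Stable partition: {S0,S3,S7} | {S2,S5,S6} | {S4} — 3 equivalence classes.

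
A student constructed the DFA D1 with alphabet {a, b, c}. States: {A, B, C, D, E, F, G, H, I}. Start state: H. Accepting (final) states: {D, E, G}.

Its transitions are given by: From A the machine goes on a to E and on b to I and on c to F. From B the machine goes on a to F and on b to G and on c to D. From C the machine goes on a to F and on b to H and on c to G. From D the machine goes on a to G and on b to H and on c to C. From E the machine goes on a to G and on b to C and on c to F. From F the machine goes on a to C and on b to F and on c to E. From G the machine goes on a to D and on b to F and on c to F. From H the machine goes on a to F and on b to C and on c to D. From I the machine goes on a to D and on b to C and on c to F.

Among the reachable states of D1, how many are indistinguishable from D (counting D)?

3

States {A,B,I} cannot be reached from the start state, so discard them.
P0 = {D,E,G} | {C,F,H}.
Stable partition: {D,E,G} | {C,F,H} — 2 equivalence classes.
The equivalence class containing D is {D,E,G}, of size 3.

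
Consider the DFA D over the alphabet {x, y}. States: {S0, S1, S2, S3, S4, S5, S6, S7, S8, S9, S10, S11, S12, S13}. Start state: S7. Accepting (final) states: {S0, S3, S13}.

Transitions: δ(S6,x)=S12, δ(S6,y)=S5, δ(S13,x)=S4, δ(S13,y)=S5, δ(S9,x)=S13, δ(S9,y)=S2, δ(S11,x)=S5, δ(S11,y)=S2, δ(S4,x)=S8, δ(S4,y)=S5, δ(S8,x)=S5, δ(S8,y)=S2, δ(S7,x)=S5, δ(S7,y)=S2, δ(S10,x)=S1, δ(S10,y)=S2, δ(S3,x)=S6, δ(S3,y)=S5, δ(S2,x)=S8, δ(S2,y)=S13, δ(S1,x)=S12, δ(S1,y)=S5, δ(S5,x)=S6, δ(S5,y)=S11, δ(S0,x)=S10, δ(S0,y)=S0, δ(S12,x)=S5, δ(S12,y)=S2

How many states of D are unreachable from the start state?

No path from S7 leads to S0, S1, S3, S9, S10; the other 9 states are all reachable.

5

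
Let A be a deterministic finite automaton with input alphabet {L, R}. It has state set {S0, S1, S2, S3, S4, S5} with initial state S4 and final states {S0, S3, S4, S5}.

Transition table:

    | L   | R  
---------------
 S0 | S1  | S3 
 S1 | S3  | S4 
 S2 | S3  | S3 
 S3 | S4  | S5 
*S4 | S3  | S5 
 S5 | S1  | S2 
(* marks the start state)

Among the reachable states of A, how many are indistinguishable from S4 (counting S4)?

Reachable states from the start: {S1,S2,S3,S4,S5}. Unreachable: {S0} — drop them.
P0 = {S3,S4,S5} | {S1,S2}.
Refine {S3,S4,S5} on symbol L: members go to different blocks, giving {S3,S4} and {S5}.
Stable partition: {S3,S4} | {S1,S2} | {S5} — 3 equivalence classes.
State S4 belongs to the block {S3,S4}, which has 2 states.

2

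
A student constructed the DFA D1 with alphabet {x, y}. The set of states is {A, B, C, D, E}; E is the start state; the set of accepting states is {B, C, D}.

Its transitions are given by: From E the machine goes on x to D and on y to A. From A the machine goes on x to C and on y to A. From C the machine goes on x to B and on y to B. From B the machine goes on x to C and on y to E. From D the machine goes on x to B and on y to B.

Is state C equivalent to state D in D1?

Yes

All states are reachable from the start state.
Start with accepting vs non-accepting: {B,C,D} | {A,E}.
Split {B,C,D} by δ(·,y) → {C,D} and {B}.
The partition is now stable with 3 blocks: {C,D} | {A,E} | {B}.
C and D lie in the same block of the stable partition, so they are equivalent — no string distinguishes them.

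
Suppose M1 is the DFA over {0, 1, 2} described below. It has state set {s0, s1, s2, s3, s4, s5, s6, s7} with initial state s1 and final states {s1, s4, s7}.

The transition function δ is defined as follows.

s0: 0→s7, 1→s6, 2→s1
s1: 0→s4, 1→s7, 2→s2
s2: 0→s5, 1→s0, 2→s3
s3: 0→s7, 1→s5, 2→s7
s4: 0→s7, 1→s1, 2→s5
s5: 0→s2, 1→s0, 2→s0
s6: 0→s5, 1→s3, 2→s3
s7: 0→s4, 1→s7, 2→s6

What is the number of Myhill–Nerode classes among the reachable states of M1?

Initial partition by acceptance: {s1,s4,s7} | {s0,s2,s3,s5,s6}.
On input 0, block {s0,s2,s3,s5,s6} splits into {s2,s5,s6} and {s0,s3}.
Stable partition: {s1,s4,s7} | {s2,s5,s6} | {s0,s3} — 3 equivalence classes.

3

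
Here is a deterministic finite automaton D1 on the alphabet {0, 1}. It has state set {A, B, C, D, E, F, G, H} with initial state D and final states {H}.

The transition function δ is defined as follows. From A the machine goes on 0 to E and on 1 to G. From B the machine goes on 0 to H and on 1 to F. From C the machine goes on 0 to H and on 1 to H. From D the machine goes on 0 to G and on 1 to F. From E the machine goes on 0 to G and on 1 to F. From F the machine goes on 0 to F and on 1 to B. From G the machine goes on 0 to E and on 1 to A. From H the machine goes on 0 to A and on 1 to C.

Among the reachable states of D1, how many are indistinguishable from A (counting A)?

2

Start with accepting vs non-accepting: {H} | {A,B,C,D,E,F,G}.
On input 0, block {A,B,C,D,E,F,G} splits into {A,D,E,F,G} and {B,C}.
On input 1, block {A,D,E,F,G} splits into {A,D,E,G} and {F}.
On input 1, block {A,D,E,G} splits into {A,G} and {D,E}.
Split {B,C} by δ(·,1) → {B} and {C}.
The partition is now stable with 6 blocks: {H} | {A,G} | {B} | {F} | {D,E} | {C}.
State A belongs to the block {A,G}, which has 2 states.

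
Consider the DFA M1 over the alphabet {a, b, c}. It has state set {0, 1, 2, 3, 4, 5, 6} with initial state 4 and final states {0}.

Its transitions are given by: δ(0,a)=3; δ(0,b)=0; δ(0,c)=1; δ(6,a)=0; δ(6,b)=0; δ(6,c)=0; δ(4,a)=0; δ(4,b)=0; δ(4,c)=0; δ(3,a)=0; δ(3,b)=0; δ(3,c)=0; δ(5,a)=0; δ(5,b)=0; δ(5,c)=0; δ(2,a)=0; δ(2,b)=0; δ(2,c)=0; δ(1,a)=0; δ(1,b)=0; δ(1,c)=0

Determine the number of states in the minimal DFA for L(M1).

States {2,5,6} cannot be reached from the start state, so discard them.
Start with accepting vs non-accepting: {0} | {1,3,4}.
Stable partition: {0} | {1,3,4} — 2 equivalence classes.

2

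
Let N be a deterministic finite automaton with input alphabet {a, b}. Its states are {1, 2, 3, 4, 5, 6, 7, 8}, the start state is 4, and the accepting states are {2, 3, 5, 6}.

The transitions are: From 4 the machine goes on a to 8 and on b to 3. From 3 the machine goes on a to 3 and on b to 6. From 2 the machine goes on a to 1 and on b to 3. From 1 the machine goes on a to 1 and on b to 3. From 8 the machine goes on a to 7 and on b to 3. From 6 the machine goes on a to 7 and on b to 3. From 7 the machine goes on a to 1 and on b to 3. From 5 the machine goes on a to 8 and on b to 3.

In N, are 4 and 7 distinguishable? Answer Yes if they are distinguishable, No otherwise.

Reachable states from the start: {1,3,4,6,7,8}. Unreachable: {2,5} — drop them.
Initial partition by acceptance: {3,6} | {1,4,7,8}.
On input a, block {3,6} splits into {3} and {6}.
No further refinement is possible. Final partition (3 blocks): {3} | {1,4,7,8} | {6}.
4 and 7 lie in the same block of the stable partition, so they are equivalent — no string distinguishes them.

No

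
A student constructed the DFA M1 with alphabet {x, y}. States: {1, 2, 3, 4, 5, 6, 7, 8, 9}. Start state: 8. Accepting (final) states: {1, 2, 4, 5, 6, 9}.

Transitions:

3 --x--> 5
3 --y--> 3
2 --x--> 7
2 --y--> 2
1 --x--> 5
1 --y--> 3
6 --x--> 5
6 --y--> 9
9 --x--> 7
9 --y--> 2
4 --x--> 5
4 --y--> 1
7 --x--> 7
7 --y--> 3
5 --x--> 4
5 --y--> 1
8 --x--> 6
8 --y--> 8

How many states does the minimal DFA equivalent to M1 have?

Initial partition by acceptance: {1,2,4,5,6,9} | {3,7,8}.
Refine {1,2,4,5,6,9} on symbol x: members go to different blocks, giving {1,4,5,6} and {2,9}.
Split {1,4,5,6} by δ(·,y) → {4,5} and {1} and {6}.
Split {3,7,8} by δ(·,x) → {3} and {7} and {8}.
No further refinement is possible. Final partition (7 blocks): {4,5} | {3} | {2,9} | {1} | {6} | {7} | {8}.

7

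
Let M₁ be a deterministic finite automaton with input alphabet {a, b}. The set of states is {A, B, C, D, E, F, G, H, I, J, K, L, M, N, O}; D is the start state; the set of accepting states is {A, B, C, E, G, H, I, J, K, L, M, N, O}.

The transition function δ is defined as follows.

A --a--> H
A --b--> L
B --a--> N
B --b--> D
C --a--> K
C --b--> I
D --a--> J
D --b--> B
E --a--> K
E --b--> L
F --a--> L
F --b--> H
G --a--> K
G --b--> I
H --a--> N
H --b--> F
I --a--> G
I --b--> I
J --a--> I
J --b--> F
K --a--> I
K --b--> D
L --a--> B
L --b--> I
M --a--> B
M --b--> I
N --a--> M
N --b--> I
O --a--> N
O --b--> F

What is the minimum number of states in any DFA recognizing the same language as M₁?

Reachable states from the start: {B,D,F,G,H,I,J,K,L,M,N}. Unreachable: {A,C,E,O} — drop them.
P0 = {B,G,H,I,J,K,L,M,N} | {D,F}.
Refine {B,G,H,I,J,K,L,M,N} on symbol b: members go to different blocks, giving {G,I,L,M,N} and {B,H,J,K}.
Split {G,I,L,M,N} by δ(·,a) → {G,L,M} and {I,N}.
Refine {D,F} on symbol a: members go to different blocks, giving {D} and {F}.
Refine {B,H,J,K} on symbol b: members go to different blocks, giving {B,K} and {H,J}.
No further refinement is possible. Final partition (6 blocks): {G,L,M} | {D} | {B,K} | {I,N} | {F} | {H,J}.

6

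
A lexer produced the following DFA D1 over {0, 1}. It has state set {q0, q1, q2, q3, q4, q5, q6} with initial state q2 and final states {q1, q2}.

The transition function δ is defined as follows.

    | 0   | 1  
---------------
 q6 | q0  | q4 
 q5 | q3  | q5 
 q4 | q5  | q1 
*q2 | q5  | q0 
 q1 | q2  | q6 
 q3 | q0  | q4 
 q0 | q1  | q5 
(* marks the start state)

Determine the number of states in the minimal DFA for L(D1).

Initial partition by acceptance: {q1,q2} | {q0,q3,q4,q5,q6}.
Split {q1,q2} by δ(·,0) → {q1} and {q2}.
On input 0, block {q0,q3,q4,q5,q6} splits into {q3,q4,q5,q6} and {q0}.
Refine {q3,q4,q5,q6} on symbol 0: members go to different blocks, giving {q3,q6} and {q4,q5}.
On input 0, block {q4,q5} splits into {q4} and {q5}.
No further refinement is possible. Final partition (6 blocks): {q1} | {q3,q6} | {q2} | {q0} | {q4} | {q5}.

6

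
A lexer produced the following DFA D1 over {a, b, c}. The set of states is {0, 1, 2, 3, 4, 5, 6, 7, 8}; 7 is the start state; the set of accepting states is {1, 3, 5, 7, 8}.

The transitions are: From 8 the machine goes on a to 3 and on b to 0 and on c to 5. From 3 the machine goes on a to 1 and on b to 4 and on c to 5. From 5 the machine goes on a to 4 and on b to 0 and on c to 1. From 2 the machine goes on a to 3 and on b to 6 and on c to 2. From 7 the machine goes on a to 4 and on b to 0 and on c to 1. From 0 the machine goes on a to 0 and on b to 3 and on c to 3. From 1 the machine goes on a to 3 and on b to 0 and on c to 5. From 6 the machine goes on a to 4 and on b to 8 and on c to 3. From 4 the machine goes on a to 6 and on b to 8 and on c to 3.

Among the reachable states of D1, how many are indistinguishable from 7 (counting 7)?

States {2} cannot be reached from the start state, so discard them.
Start with accepting vs non-accepting: {1,3,5,7,8} | {0,4,6}.
Refine {1,3,5,7,8} on symbol a: members go to different blocks, giving {1,3,8} and {5,7}.
Stable partition: {1,3,8} | {0,4,6} | {5,7} — 3 equivalence classes.
State 7 belongs to the block {5,7}, which has 2 states.

2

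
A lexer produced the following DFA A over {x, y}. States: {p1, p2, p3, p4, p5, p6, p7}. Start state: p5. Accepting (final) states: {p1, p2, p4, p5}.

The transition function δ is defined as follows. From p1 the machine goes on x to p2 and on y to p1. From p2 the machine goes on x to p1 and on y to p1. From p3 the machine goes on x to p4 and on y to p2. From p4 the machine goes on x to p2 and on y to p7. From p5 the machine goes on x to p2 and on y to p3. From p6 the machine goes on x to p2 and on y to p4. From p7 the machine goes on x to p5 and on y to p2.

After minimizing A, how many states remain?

3

First remove the unreachable states {p6}; 6 states remain.
Initial partition by acceptance: {p1,p2,p4,p5} | {p3,p7}.
Split {p1,p2,p4,p5} by δ(·,y) → {p1,p2} and {p4,p5}.
Stable partition: {p1,p2} | {p3,p7} | {p4,p5} — 3 equivalence classes.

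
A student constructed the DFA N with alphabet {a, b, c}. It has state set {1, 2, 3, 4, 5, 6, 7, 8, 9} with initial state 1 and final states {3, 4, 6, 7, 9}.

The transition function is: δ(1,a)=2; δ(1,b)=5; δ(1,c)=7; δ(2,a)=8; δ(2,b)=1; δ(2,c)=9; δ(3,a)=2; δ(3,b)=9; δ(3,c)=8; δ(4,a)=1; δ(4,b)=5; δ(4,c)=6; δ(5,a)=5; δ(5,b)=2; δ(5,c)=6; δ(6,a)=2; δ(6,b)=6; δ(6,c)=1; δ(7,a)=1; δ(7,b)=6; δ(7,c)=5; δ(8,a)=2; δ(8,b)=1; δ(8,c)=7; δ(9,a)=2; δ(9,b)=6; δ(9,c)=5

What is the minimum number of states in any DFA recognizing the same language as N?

States {3,4} cannot be reached from the start state, so discard them.
Start with accepting vs non-accepting: {6,7,9} | {1,2,5,8}.
No further refinement is possible. Final partition (2 blocks): {6,7,9} | {1,2,5,8}.

2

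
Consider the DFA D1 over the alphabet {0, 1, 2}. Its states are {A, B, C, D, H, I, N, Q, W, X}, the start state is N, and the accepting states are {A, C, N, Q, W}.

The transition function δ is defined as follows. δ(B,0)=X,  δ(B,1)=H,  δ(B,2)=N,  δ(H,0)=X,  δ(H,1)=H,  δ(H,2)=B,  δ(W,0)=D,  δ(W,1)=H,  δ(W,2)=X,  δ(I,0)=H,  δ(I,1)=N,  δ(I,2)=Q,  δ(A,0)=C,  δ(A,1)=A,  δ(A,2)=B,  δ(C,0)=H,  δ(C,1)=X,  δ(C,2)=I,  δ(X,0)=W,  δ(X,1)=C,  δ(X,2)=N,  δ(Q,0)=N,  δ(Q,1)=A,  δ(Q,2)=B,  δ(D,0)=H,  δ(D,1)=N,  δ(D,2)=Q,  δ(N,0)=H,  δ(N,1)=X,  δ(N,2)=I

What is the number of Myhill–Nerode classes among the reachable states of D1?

7

All states are reachable from the start state.
P0 = {A,C,N,Q,W} | {B,D,H,I,X}.
Split {A,C,N,Q,W} by δ(·,0) → {C,N,W} and {A,Q}.
Split {B,D,H,I,X} by δ(·,0) → {B,D,H,I} and {X}.
On input 1, block {C,N,W} splits into {C,N} and {W}.
Split {B,D,H,I} by δ(·,0) → {B,H} and {D,I}.
Refine {B,H} on symbol 2: members go to different blocks, giving {B} and {H}.
The partition is now stable with 7 blocks: {C,N} | {B} | {A,Q} | {X} | {W} | {D,I} | {H}.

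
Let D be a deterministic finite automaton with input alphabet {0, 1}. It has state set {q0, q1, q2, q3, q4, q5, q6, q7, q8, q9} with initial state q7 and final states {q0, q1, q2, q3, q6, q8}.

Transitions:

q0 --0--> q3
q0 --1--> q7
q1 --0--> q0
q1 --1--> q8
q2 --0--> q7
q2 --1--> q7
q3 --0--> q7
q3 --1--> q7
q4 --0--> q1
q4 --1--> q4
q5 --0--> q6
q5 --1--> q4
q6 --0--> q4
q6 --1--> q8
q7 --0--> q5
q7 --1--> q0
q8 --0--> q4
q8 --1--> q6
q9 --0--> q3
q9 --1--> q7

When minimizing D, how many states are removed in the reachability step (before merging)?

No path from q7 leads to q2, q9; the other 8 states are all reachable.

2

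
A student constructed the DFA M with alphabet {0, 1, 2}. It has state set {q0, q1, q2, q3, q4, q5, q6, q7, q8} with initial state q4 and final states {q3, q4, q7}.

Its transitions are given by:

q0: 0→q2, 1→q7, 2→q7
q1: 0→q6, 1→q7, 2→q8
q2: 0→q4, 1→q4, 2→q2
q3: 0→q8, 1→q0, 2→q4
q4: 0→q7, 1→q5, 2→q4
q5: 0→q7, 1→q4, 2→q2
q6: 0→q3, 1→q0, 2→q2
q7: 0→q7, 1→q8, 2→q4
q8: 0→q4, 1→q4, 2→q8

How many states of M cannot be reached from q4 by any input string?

4

BFS from q4 reaches {q2, q4, q5, q7, q8}; the 4 state(s) q0, q1, q3, q6 are never visited.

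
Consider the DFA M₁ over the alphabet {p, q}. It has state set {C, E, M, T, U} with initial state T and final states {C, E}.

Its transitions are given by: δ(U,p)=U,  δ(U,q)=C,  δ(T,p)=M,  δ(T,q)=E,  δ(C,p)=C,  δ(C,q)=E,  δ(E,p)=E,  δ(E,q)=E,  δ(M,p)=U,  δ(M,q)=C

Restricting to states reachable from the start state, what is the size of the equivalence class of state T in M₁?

3

Every state is reachable, so we keep all 5.
Start with accepting vs non-accepting: {C,E} | {M,T,U}.
No further refinement is possible. Final partition (2 blocks): {C,E} | {M,T,U}.
The equivalence class containing T is {M,T,U}, of size 3.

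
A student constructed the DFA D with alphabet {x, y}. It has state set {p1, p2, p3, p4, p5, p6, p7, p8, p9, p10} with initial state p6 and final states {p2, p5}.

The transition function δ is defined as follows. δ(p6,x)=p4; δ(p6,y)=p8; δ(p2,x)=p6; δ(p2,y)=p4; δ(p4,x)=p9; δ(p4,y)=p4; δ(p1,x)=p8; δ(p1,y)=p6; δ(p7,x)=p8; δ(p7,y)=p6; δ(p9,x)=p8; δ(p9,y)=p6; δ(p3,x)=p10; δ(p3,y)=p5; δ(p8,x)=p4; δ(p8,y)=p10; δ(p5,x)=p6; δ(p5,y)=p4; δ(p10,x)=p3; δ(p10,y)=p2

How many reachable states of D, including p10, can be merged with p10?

Reachable states from the start: {p2,p3,p4,p5,p6,p8,p9,p10}. Unreachable: {p1,p7} — drop them.
Start with accepting vs non-accepting: {p2,p5} | {p3,p4,p6,p8,p9,p10}.
On input y, block {p3,p4,p6,p8,p9,p10} splits into {p4,p6,p8,p9} and {p3,p10}.
Split {p4,p6,p8,p9} by δ(·,y) → {p4,p6,p9} and {p8}.
On input x, block {p4,p6,p9} splits into {p4,p6} and {p9}.
Split {p4,p6} by δ(·,x) → {p4} and {p6}.
Stable partition: {p2,p5} | {p4} | {p3,p10} | {p8} | {p9} | {p6} — 6 equivalence classes.
The equivalence class containing p10 is {p3,p10}, of size 2.

2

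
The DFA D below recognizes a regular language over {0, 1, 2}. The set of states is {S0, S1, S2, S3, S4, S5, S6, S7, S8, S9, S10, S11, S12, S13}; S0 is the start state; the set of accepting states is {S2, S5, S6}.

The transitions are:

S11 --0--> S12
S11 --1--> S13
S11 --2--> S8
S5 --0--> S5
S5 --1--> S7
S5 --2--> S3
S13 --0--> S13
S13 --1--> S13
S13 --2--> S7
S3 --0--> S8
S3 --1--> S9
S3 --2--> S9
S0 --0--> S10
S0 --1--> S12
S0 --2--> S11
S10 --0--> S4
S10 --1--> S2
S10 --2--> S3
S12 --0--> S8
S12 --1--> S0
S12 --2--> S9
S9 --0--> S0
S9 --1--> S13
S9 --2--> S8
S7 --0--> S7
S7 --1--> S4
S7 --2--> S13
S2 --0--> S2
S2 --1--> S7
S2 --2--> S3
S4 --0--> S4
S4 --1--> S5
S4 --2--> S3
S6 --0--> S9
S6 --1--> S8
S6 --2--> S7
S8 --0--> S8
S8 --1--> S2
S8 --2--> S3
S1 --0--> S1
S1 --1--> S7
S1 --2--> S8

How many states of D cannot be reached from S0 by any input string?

2

No path from S0 leads to S1, S6; the other 12 states are all reachable.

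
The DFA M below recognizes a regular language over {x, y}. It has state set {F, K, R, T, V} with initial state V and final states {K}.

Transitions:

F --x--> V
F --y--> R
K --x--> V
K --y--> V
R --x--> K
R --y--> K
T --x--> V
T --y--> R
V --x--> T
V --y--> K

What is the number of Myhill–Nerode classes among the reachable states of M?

First remove the unreachable states {F}; 4 states remain.
P0 = {K} | {R,T,V}.
On input x, block {R,T,V} splits into {T,V} and {R}.
Refine {T,V} on symbol y: members go to different blocks, giving {T} and {V}.
Stable partition: {K} | {T} | {R} | {V} — 4 equivalence classes.

4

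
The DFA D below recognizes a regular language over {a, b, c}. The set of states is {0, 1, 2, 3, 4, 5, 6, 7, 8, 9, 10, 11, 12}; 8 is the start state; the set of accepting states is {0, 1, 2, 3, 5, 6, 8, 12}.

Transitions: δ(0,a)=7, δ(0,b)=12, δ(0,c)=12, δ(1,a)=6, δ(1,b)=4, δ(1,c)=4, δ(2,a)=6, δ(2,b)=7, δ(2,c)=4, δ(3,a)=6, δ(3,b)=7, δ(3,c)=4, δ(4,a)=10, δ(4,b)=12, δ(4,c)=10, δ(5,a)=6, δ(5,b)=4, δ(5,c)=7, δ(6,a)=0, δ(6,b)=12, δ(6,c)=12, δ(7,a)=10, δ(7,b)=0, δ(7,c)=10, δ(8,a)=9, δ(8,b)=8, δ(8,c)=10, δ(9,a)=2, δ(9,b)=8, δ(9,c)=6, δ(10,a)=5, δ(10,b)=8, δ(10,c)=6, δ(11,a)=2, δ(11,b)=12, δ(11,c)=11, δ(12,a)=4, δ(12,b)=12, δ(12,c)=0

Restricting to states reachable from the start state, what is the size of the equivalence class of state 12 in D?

2

First remove the unreachable states {1,3,11}; 10 states remain.
Start with accepting vs non-accepting: {0,2,5,6,8,12} | {4,7,9,10}.
On input a, block {0,2,5,6,8,12} splits into {0,8,12} and {2,5,6}.
Split {0,8,12} by δ(·,c) → {0,12} and {8}.
On input a, block {4,7,9,10} splits into {4,7} and {9,10}.
On input a, block {2,5,6} splits into {2,5} and {6}.
No further refinement is possible. Final partition (6 blocks): {0,12} | {4,7} | {2,5} | {8} | {9,10} | {6}.
The equivalence class containing 12 is {0,12}, of size 2.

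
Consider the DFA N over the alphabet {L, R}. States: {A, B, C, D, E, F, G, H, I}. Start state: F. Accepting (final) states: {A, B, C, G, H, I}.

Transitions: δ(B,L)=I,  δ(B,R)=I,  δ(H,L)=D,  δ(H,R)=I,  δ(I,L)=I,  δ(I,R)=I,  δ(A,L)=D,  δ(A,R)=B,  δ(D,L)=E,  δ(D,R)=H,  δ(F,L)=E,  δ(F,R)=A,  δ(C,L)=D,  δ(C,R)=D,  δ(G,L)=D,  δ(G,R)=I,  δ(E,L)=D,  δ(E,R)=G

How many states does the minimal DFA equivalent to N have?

3

States {C} cannot be reached from the start state, so discard them.
Start with accepting vs non-accepting: {A,B,G,H,I} | {D,E,F}.
On input L, block {A,B,G,H,I} splits into {A,G,H} and {B,I}.
No further refinement is possible. Final partition (3 blocks): {A,G,H} | {D,E,F} | {B,I}.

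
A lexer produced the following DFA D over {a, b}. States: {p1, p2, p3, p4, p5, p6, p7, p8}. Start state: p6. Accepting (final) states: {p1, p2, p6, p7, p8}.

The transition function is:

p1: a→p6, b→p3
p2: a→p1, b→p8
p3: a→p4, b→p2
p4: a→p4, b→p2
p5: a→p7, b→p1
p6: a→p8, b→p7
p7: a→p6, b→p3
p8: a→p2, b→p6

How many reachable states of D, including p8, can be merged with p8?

1

First remove the unreachable states {p5}; 7 states remain.
Initial partition by acceptance: {p1,p2,p6,p7,p8} | {p3,p4}.
Refine {p1,p2,p6,p7,p8} on symbol b: members go to different blocks, giving {p2,p6,p8} and {p1,p7}.
On input a, block {p2,p6,p8} splits into {p6,p8} and {p2}.
Split {p6,p8} by δ(·,a) → {p6} and {p8}.
The partition is now stable with 5 blocks: {p6} | {p3,p4} | {p1,p7} | {p2} | {p8}.
The equivalence class containing p8 is {p8}, of size 1.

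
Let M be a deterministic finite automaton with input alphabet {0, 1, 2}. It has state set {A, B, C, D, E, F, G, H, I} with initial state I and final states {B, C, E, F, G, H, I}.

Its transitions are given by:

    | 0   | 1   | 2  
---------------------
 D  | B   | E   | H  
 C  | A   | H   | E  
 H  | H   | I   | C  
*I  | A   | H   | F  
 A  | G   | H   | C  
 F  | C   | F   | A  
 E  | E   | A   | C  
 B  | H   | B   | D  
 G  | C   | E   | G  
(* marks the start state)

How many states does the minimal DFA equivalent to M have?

Reachable states from the start: {A,C,E,F,G,H,I}. Unreachable: {B,D} — drop them.
Initial partition by acceptance: {C,E,F,G,H,I} | {A}.
On input 0, block {C,E,F,G,H,I} splits into {E,F,G,H} and {C,I}.
On input 0, block {E,F,G,H} splits into {E,H} and {F,G}.
On input 1, block {E,H} splits into {E} and {H}.
Split {C,I} by δ(·,2) → {C} and {I}.
Split {F,G} by δ(·,1) → {F} and {G}.
No further refinement is possible. Final partition (7 blocks): {E} | {A} | {C} | {F} | {H} | {I} | {G}.

7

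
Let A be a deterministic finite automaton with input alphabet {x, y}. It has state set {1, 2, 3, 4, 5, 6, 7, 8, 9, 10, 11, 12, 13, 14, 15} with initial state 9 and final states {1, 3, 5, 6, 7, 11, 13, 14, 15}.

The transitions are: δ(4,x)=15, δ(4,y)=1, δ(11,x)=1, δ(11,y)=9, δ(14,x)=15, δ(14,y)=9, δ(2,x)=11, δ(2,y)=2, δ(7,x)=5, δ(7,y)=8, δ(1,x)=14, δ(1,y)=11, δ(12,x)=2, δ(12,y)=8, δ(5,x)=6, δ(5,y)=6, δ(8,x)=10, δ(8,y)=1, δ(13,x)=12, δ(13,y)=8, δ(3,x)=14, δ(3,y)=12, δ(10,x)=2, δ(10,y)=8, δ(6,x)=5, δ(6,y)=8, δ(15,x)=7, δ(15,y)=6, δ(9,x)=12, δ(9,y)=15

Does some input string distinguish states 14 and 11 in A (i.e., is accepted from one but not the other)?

No

States {3,4,13} cannot be reached from the start state, so discard them.
Start with accepting vs non-accepting: {1,5,6,7,11,14,15} | {2,8,9,10,12}.
Split {1,5,6,7,11,14,15} by δ(·,y) → {6,7,11,14} and {1,5,15}.
Refine {2,8,9,10,12} on symbol x: members go to different blocks, giving {8,9,10,12} and {2}.
Refine {8,9,10,12} on symbol x: members go to different blocks, giving {8,9} and {10,12}.
No further refinement is possible. Final partition (5 blocks): {6,7,11,14} | {8,9} | {1,5,15} | {2} | {10,12}.
14 and 11 lie in the same block of the stable partition, so they are equivalent — no string distinguishes them.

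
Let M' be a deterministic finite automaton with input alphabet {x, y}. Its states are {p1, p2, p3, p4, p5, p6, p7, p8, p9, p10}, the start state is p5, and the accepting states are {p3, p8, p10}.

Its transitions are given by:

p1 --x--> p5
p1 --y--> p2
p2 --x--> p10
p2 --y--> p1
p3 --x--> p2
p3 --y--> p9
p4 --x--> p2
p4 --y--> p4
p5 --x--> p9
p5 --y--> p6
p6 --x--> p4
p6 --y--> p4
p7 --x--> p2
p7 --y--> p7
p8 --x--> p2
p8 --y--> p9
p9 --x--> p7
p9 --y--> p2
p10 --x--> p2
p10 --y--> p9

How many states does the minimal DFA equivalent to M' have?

States {p3,p8} cannot be reached from the start state, so discard them.
P0 = {p10} | {p1,p2,p4,p5,p6,p7,p9}.
On input x, block {p1,p2,p4,p5,p6,p7,p9} splits into {p1,p4,p5,p6,p7,p9} and {p2}.
Refine {p1,p4,p5,p6,p7,p9} on symbol x: members go to different blocks, giving {p1,p5,p6,p9} and {p4,p7}.
Refine {p1,p5,p6,p9} on symbol x: members go to different blocks, giving {p1,p5} and {p6,p9}.
Refine {p1,p5} on symbol x: members go to different blocks, giving {p1} and {p5}.
On input y, block {p6,p9} splits into {p6} and {p9}.
Stable partition: {p10} | {p1} | {p2} | {p4,p7} | {p6} | {p5} | {p9} — 7 equivalence classes.

7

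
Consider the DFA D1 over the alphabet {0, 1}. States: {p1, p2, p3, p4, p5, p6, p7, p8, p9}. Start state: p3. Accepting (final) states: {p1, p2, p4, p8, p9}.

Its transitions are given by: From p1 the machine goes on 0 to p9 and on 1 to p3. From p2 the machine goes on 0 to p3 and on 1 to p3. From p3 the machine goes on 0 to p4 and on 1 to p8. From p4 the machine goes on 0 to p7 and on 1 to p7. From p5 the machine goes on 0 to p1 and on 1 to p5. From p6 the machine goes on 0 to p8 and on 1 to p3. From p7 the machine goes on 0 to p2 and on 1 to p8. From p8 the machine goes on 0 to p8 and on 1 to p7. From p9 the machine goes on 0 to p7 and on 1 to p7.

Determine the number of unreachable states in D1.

4

No path from p3 leads to p1, p5, p6, p9; the other 5 states are all reachable.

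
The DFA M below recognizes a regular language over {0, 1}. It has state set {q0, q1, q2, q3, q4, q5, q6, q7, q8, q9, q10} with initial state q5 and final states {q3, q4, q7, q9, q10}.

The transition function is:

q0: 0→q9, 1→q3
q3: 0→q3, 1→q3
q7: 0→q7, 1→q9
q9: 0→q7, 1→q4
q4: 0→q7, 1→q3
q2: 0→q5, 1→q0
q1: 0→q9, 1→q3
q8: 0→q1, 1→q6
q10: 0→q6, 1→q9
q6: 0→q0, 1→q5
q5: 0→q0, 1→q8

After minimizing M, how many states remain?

3

First remove the unreachable states {q2,q10}; 9 states remain.
Start with accepting vs non-accepting: {q3,q4,q7,q9} | {q0,q1,q5,q6,q8}.
Refine {q0,q1,q5,q6,q8} on symbol 0: members go to different blocks, giving {q5,q6,q8} and {q0,q1}.
No further refinement is possible. Final partition (3 blocks): {q3,q4,q7,q9} | {q5,q6,q8} | {q0,q1}.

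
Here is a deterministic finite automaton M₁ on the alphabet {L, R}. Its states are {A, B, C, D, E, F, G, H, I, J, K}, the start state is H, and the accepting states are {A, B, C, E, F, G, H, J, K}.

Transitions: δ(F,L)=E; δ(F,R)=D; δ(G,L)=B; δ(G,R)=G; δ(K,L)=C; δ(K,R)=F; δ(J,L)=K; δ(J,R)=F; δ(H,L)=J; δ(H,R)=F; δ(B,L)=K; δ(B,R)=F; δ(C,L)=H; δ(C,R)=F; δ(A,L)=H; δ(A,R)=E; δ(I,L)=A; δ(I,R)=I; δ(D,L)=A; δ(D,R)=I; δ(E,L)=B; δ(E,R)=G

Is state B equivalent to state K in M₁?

Yes

All states are reachable from the start state.
Start with accepting vs non-accepting: {A,B,C,E,F,G,H,J,K} | {D,I}.
Split {A,B,C,E,F,G,H,J,K} by δ(·,R) → {A,B,C,E,G,H,J,K} and {F}.
Split {A,B,C,E,G,H,J,K} by δ(·,R) → {B,C,H,J,K} and {A,E,G}.
The partition is now stable with 4 blocks: {B,C,H,J,K} | {D,I} | {F} | {A,E,G}.
B and K lie in the same block of the stable partition, so they are equivalent — no string distinguishes them.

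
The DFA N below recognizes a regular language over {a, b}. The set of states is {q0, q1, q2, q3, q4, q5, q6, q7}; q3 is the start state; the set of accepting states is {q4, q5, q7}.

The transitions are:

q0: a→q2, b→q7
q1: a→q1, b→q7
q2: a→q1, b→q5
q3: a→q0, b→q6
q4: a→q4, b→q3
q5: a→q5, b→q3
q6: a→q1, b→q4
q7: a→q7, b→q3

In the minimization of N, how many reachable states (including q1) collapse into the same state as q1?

All states are reachable from the start state.
Initial partition by acceptance: {q4,q5,q7} | {q0,q1,q2,q3,q6}.
Refine {q0,q1,q2,q3,q6} on symbol b: members go to different blocks, giving {q0,q1,q2,q6} and {q3}.
The partition is now stable with 3 blocks: {q4,q5,q7} | {q0,q1,q2,q6} | {q3}.
The equivalence class containing q1 is {q0,q1,q2,q6}, of size 4.

4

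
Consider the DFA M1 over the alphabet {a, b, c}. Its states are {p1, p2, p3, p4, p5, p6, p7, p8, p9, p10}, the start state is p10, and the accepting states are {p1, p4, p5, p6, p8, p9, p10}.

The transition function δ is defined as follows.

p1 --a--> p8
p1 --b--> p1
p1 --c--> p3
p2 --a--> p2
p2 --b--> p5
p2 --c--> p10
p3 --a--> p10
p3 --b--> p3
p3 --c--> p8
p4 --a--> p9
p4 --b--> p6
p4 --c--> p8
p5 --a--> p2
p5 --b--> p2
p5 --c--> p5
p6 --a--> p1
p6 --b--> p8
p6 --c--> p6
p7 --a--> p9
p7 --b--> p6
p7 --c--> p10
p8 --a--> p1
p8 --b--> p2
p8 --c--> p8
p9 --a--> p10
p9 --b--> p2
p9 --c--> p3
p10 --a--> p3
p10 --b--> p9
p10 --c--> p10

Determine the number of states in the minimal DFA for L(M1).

7

First remove the unreachable states {p4,p6,p7}; 7 states remain.
Start with accepting vs non-accepting: {p1,p5,p8,p9,p10} | {p2,p3}.
Split {p1,p5,p8,p9,p10} by δ(·,a) → {p1,p8,p9} and {p5,p10}.
On input a, block {p1,p8,p9} splits into {p1,p8} and {p9}.
On input b, block {p1,p8} splits into {p1} and {p8}.
On input a, block {p2,p3} splits into {p2} and {p3}.
Refine {p5,p10} on symbol a: members go to different blocks, giving {p5} and {p10}.
Stable partition: {p1} | {p2} | {p5} | {p9} | {p8} | {p3} | {p10} — 7 equivalence classes.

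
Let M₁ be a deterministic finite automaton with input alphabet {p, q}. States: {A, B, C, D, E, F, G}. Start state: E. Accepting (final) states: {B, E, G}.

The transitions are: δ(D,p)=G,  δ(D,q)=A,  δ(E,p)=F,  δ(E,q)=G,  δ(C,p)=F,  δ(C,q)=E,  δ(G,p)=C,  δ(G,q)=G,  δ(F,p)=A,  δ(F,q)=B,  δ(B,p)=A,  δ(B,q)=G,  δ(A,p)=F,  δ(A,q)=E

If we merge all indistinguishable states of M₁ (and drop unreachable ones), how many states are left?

Reachable states from the start: {A,B,C,E,F,G}. Unreachable: {D} — drop them.
P0 = {B,E,G} | {A,C,F}.
The partition is now stable with 2 blocks: {B,E,G} | {A,C,F}.

2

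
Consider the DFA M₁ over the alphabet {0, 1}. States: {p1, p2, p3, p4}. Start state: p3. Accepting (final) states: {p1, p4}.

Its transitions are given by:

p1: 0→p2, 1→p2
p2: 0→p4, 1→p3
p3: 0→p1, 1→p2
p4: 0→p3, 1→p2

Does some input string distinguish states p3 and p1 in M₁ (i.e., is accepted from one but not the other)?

Yes

P0 = {p1,p4} | {p2,p3}.
No further refinement is possible. Final partition (2 blocks): {p1,p4} | {p2,p3}.
p3 and p1 end up in different blocks, so they are distinguishable. For instance, the string 'ε' is accepted from only p1.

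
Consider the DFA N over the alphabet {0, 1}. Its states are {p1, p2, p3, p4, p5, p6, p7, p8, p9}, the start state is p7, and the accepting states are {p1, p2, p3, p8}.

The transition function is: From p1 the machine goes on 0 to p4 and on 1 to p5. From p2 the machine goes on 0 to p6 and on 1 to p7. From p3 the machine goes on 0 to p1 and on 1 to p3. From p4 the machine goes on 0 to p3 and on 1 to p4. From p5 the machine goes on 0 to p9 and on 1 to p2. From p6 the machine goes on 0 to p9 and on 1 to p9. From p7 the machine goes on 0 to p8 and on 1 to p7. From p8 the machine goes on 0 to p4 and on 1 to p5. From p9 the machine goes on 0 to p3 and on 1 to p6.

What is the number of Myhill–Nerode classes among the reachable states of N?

Every state is reachable, so we keep all 9.
Initial partition by acceptance: {p1,p2,p3,p8} | {p4,p5,p6,p7,p9}.
Refine {p1,p2,p3,p8} on symbol 0: members go to different blocks, giving {p1,p2,p8} and {p3}.
Split {p4,p5,p6,p7,p9} by δ(·,0) → {p4,p9} and {p5,p6} and {p7}.
Split {p1,p2,p8} by δ(·,0) → {p1,p8} and {p2}.
Split {p4,p9} by δ(·,1) → {p4} and {p9}.
Refine {p5,p6} on symbol 1: members go to different blocks, giving {p5} and {p6}.
No further refinement is possible. Final partition (8 blocks): {p1,p8} | {p4} | {p3} | {p5} | {p7} | {p2} | {p9} | {p6}.

8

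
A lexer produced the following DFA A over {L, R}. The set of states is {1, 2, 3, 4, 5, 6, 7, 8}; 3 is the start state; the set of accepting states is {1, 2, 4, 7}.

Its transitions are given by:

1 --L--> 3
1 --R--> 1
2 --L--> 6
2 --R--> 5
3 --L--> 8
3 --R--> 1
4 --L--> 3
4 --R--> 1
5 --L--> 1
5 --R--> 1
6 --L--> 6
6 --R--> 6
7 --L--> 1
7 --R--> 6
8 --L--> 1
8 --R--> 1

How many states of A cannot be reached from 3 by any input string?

5

BFS from 3 reaches {1, 3, 8}; the 5 state(s) 2, 4, 5, 6, 7 are never visited.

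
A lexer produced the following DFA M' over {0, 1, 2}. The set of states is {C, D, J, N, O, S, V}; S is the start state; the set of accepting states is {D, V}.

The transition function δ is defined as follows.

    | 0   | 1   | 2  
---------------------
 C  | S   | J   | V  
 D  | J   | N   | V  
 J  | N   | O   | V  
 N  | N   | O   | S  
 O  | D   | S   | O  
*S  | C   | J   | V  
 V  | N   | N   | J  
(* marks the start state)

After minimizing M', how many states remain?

6

Initial partition by acceptance: {D,V} | {C,J,N,O,S}.
Refine {D,V} on symbol 2: members go to different blocks, giving {V} and {D}.
On input 0, block {C,J,N,O,S} splits into {C,J,N,S} and {O}.
Refine {C,J,N,S} on symbol 1: members go to different blocks, giving {C,S} and {J,N}.
Refine {J,N} on symbol 2: members go to different blocks, giving {N} and {J}.
Stable partition: {V} | {C,S} | {D} | {O} | {N} | {J} — 6 equivalence classes.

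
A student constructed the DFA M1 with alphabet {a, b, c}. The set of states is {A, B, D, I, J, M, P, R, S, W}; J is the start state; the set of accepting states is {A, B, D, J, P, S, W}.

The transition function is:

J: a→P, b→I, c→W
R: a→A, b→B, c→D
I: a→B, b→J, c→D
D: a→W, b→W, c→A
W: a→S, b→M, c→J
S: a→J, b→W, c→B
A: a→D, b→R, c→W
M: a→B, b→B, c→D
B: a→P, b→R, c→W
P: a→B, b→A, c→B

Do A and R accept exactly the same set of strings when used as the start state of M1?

No

All states are reachable from the start state.
P0 = {A,B,D,J,P,S,W} | {I,M,R}.
Split {A,B,D,J,P,S,W} by δ(·,b) → {A,B,J,W} and {D,P,S}.
Stable partition: {A,B,J,W} | {I,M,R} | {D,P,S} — 3 equivalence classes.
A and R end up in different blocks, so they are distinguishable. For instance, the string 'ε' is accepted from only A.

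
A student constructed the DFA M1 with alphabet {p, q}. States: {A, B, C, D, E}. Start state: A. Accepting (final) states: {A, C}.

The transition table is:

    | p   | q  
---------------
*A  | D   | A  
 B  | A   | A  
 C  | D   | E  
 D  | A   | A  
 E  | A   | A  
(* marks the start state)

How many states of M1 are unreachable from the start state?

3

BFS from A reaches {A, D}; the 3 state(s) B, C, E are never visited.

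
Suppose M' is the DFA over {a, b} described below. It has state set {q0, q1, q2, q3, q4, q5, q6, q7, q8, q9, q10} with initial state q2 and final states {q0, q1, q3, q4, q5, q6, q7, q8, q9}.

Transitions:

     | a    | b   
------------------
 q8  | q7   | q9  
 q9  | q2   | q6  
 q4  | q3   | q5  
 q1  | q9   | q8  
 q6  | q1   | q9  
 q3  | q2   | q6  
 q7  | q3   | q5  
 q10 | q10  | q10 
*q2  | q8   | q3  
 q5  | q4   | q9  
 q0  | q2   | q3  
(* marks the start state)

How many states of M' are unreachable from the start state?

2

BFS from q2 reaches {q1, q2, q3, q4, q5, q6, q7, q8, q9}; the 2 state(s) q0, q10 are never visited.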